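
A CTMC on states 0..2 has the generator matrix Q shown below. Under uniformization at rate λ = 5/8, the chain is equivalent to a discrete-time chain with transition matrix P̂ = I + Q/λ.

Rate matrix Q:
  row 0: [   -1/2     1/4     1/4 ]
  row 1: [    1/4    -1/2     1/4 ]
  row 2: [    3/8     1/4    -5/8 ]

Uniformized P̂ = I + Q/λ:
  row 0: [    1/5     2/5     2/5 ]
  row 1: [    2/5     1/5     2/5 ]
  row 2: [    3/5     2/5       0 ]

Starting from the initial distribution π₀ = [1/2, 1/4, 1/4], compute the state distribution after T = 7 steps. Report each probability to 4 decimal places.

t=0: π = [0.5000, 0.2500, 0.2500]
t=1: π = [0.3500, 0.3500, 0.3000]
t=2: π = [0.3900, 0.3300, 0.2800]
t=3: π = [0.3780, 0.3340, 0.2880]
t=4: π = [0.3820, 0.3332, 0.2848]
t=5: π = [0.3806, 0.3334, 0.2861]
t=6: π = [0.3811, 0.3333, 0.2856]
t=7: π = [0.3809, 0.3333, 0.2858]

π = [0.3809, 0.3333, 0.2858]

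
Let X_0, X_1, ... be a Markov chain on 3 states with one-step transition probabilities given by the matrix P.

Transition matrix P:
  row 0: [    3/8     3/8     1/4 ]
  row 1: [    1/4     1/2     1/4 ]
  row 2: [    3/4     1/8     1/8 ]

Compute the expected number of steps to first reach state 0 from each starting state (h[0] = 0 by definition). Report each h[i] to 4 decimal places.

First-step conditioning: h[0] = 0; for i ≠ 0, h[i] = 1 + Σ_k P[i][k]·h[k].
  h[1] = 1 + 1/2·h[1] + 1/4·h[2]
  h[2] = 1 + 1/8·h[1] + 1/8·h[2]
Solving the 2×2 linear system over states ≠ 0 gives exactly h = [0, 36/13, 20/13] (h[0] = 0 is the target).

h = [0.0000, 2.7692, 1.5385]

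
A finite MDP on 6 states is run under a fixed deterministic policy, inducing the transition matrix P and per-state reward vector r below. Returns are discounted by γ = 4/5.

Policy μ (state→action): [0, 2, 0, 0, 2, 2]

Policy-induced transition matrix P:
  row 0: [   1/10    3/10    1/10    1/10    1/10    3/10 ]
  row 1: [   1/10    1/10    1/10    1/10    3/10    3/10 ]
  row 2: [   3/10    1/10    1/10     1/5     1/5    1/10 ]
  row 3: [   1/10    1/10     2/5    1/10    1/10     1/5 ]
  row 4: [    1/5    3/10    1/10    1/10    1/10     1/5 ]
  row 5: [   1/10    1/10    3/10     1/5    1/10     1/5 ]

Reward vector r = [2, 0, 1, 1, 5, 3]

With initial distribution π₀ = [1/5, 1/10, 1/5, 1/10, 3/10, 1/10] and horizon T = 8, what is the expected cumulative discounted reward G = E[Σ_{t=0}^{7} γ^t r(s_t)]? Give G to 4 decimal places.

t=0: π = [0.2000, 0.1000, 0.2000, 0.1000, 0.3000, 0.1000], E[r] = 2.5000, γ^t·E[r] = 2.500000, running G = 2.500000
t=1: π = [0.1700, 0.2000, 0.1500, 0.1300, 0.1400, 0.2100], E[r] = 1.9500, γ^t·E[r] = 1.560000, running G = 4.060000
t=2: π = [0.1440, 0.1620, 0.1810, 0.1360, 0.1550, 0.2220], E[r] = 2.0460, γ^t·E[r] = 1.309440, running G = 5.369440
t=3: π = [0.1517, 0.1598, 0.1852, 0.1403, 0.1505, 0.2125], E[r] = 2.0189, γ^t·E[r] = 1.033677, running G = 6.403117
t=4: π = [0.1521, 0.1604, 0.1846, 0.1398, 0.1505, 0.2126], E[r] = 2.0188, γ^t·E[r] = 0.826913, running G = 7.230030
t=5: π = [0.1520, 0.1605, 0.1845, 0.1397, 0.1505, 0.2128], E[r] = 2.0192, γ^t·E[r] = 0.661661, running G = 7.891690
t=6: π = [0.1519, 0.1605, 0.1845, 0.1397, 0.1505, 0.2128], E[r] = 2.0192, γ^t·E[r] = 0.529332, running G = 8.421022
t=7: π = [0.1519, 0.1605, 0.1845, 0.1397, 0.1505, 0.2128], E[r] = 2.0192, γ^t·E[r] = 0.423465, running G = 8.844487

G = 8.8445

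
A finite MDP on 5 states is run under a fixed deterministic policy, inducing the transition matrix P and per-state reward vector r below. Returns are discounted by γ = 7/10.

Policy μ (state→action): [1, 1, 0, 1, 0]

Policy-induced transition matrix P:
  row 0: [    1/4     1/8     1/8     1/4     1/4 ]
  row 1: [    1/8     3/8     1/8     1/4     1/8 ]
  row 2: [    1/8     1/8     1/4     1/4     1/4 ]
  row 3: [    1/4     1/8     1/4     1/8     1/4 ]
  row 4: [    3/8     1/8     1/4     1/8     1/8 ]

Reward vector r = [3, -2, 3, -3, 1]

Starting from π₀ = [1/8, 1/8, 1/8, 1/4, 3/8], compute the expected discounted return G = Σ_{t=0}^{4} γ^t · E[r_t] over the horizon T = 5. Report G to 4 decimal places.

G = 1.2869

t=0: π = [0.1250, 0.1250, 0.1250, 0.2500, 0.3750], E[r] = 0.1250, γ^t·E[r] = 0.125000, running G = 0.125000
t=1: π = [0.2656, 0.1563, 0.2188, 0.1719, 0.1875], E[r] = 0.8125, γ^t·E[r] = 0.568750, running G = 0.693750
t=2: π = [0.2266, 0.1641, 0.1973, 0.2051, 0.2070], E[r] = 0.5352, γ^t·E[r] = 0.262227, running G = 0.955977
t=3: π = [0.2307, 0.1660, 0.2012, 0.1985, 0.2036], E[r] = 0.5718, γ^t·E[r] = 0.196120, running G = 1.152096
t=4: π = [0.2296, 0.1665, 0.2004, 0.1997, 0.2038], E[r] = 0.5615, γ^t·E[r] = 0.134807, running G = 1.286903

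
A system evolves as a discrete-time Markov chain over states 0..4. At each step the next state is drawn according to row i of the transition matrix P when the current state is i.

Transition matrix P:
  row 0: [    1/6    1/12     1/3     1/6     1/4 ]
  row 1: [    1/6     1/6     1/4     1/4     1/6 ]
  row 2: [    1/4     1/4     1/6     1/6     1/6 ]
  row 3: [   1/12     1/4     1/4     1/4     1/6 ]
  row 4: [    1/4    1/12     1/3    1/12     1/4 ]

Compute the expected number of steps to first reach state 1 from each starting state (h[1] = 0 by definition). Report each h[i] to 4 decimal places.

h = [6.4068, 0.0000, 5.4850, 5.3174, 6.4975]

First-step conditioning: h[1] = 0; for i ≠ 1, h[i] = 1 + Σ_k P[i][k]·h[k].
  h[0] = 1 + 1/6·h[0] + 1/3·h[2] + 1/6·h[3] + 1/4·h[4]
  h[2] = 1 + 1/4·h[0] + 1/6·h[2] + 1/6·h[3] + 1/6·h[4]
  h[3] = 1 + 1/12·h[0] + 1/4·h[2] + 1/4·h[3] + 1/6·h[4]
  h[4] = 1 + 1/4·h[0] + 1/3·h[2] + 1/12·h[3] + 1/4·h[4]
Solving the 4×4 linear system over states ≠ 1 gives exactly h = [22020/3437, 0, 18852/3437, 18276/3437, 22332/3437] (h[1] = 0 is the target).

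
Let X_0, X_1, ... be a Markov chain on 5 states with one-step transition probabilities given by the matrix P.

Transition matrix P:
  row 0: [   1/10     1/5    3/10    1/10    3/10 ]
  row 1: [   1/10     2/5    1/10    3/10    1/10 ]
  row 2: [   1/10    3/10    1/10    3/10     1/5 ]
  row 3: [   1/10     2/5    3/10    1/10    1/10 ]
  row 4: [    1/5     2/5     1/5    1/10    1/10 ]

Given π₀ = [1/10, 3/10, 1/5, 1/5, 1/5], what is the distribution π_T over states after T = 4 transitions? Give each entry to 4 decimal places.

π = [0.1141, 0.3593, 0.1783, 0.2076, 0.1407]

t=0: π = [0.1000, 0.3000, 0.2000, 0.2000, 0.2000]
t=1: π = [0.1200, 0.3600, 0.1800, 0.2000, 0.1400]
t=2: π = [0.1140, 0.3580, 0.1780, 0.2080, 0.1420]
t=3: π = [0.1142, 0.3594, 0.1786, 0.2072, 0.1406]
t=4: π = [0.1141, 0.3593, 0.1783, 0.2076, 0.1407]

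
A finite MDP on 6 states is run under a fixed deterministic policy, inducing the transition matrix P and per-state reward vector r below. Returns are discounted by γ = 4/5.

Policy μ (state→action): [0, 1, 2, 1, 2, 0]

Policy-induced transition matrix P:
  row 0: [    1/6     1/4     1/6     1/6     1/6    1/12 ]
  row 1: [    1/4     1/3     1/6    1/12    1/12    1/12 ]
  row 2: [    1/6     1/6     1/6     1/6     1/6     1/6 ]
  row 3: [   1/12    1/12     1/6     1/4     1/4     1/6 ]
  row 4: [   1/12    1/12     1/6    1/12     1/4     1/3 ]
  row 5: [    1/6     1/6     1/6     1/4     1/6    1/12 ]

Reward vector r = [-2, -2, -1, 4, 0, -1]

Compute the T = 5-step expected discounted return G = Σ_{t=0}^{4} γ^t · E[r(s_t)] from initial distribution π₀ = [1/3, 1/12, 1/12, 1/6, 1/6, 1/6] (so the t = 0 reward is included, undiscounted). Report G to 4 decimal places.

G = -1.1583

t=0: π = [0.3333, 0.0833, 0.0833, 0.1667, 0.1667, 0.1667], E[r] = -0.4167, γ^t·E[r] = -0.416667, running G = -0.416667
t=1: π = [0.1458, 0.1806, 0.1667, 0.1736, 0.1875, 0.1458], E[r] = -0.2708, γ^t·E[r] = -0.216667, running G = -0.633333
t=2: π = [0.1516, 0.1788, 0.1667, 0.1626, 0.1817, 0.1586], E[r] = -0.3356, γ^t·E[r] = -0.214815, running G = -0.848148
t=3: π = [0.1529, 0.1804, 0.1667, 0.1634, 0.1805, 0.1562], E[r] = -0.3359, γ^t·E[r] = -0.171975, running G = -1.020123
t=4: π = [0.1530, 0.1808, 0.1667, 0.1632, 0.1803, 0.1560], E[r] = -0.3374, γ^t·E[r] = -0.138219, running G = -1.158342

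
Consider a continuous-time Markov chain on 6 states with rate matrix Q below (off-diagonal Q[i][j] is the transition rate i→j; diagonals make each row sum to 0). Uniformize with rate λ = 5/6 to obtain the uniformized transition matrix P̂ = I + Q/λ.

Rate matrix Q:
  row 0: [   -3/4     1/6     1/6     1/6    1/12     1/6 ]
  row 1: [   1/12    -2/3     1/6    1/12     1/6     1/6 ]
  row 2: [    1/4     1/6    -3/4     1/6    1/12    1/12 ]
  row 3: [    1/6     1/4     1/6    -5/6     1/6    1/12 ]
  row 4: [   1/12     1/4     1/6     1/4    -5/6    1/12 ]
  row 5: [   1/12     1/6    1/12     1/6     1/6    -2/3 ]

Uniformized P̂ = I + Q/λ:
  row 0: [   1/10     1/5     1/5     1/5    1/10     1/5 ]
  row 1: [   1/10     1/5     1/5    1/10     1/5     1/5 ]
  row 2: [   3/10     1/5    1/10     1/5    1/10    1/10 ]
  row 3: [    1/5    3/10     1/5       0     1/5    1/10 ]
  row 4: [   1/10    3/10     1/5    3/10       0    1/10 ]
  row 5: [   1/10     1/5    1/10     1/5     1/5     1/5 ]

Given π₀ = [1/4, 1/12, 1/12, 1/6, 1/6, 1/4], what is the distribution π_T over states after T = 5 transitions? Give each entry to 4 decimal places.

t=0: π = [0.2500, 0.0833, 0.0833, 0.1667, 0.1667, 0.2500]
t=1: π = [0.1333, 0.2333, 0.1667, 0.1750, 0.1333, 0.1583]
t=2: π = [0.1508, 0.2308, 0.1675, 0.1550, 0.1433, 0.1525]
t=3: π = [0.1490, 0.2298, 0.1680, 0.1603, 0.1395, 0.1534]
t=4: π = [0.1496, 0.2300, 0.1679, 0.1589, 0.1404, 0.1532]
t=5: π = [0.1495, 0.2299, 0.1679, 0.1593, 0.1402, 0.1533]

π = [0.1495, 0.2299, 0.1679, 0.1593, 0.1402, 0.1533]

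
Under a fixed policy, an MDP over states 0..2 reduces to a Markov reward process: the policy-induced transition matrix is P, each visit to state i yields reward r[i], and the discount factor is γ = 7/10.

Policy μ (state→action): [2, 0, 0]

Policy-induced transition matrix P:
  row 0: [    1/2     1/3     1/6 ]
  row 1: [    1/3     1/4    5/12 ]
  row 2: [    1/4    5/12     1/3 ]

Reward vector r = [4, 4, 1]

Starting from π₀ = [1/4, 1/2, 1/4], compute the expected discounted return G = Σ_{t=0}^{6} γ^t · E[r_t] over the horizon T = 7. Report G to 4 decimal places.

t=0: π = [0.2500, 0.5000, 0.2500], E[r] = 3.2500, γ^t·E[r] = 3.250000, running G = 3.250000
t=1: π = [0.3542, 0.3125, 0.3333], E[r] = 3.0000, γ^t·E[r] = 2.100000, running G = 5.350000
t=2: π = [0.3646, 0.3351, 0.3003], E[r] = 3.0990, γ^t·E[r] = 1.518490, running G = 6.868490
t=3: π = [0.3691, 0.3304, 0.3005], E[r] = 3.0985, γ^t·E[r] = 1.062794, running G = 7.931283
t=4: π = [0.3698, 0.3308, 0.2994], E[r] = 3.1019, γ^t·E[r] = 0.744772, running G = 8.676055
t=5: π = [0.3700, 0.3307, 0.2993], E[r] = 3.1022, γ^t·E[r] = 0.521385, running G = 9.197441
t=6: π = [0.3701, 0.3307, 0.2992], E[r] = 3.1023, γ^t·E[r] = 0.364986, running G = 9.562427

G = 9.5624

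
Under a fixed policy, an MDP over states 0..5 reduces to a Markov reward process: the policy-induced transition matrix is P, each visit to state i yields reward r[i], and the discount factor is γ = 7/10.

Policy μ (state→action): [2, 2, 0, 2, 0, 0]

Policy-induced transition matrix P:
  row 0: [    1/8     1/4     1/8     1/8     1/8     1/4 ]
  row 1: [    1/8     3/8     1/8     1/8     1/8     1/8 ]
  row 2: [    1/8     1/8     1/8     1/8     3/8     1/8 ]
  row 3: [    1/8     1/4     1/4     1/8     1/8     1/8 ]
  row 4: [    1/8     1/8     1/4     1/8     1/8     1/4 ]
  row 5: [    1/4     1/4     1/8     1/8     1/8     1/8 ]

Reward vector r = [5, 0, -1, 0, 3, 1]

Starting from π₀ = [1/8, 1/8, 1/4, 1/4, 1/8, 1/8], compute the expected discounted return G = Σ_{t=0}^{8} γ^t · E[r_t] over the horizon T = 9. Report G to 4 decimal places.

t=0: π = [0.1250, 0.1250, 0.2500, 0.2500, 0.1250, 0.1250], E[r] = 0.8750, γ^t·E[r] = 0.875000, running G = 0.875000
t=1: π = [0.1406, 0.2188, 0.1719, 0.1250, 0.1875, 0.1563], E[r] = 1.2500, γ^t·E[r] = 0.875000, running G = 1.750000
t=2: π = [0.1445, 0.2324, 0.1641, 0.1250, 0.1680, 0.1660], E[r] = 1.2285, γ^t·E[r] = 0.601973, running G = 2.351973
t=3: π = [0.1458, 0.2375, 0.1616, 0.1250, 0.1660, 0.1641], E[r] = 1.2292, γ^t·E[r] = 0.421632, running G = 2.773605
t=4: π = [0.1455, 0.2387, 0.1614, 0.1250, 0.1654, 0.1640], E[r] = 1.2263, γ^t·E[r] = 0.294446, running G = 3.068051
t=5: π = [0.1455, 0.2390, 0.1613, 0.1250, 0.1653, 0.1639], E[r] = 1.2261, γ^t·E[r] = 0.206067, running G = 3.274118
t=6: π = [0.1455, 0.2390, 0.1613, 0.1250, 0.1653, 0.1639], E[r] = 1.2260, γ^t·E[r] = 0.144232, running G = 3.418350
t=7: π = [0.1455, 0.2391, 0.1613, 0.1250, 0.1653, 0.1639], E[r] = 1.2259, γ^t·E[r] = 0.100961, running G = 3.519312
t=8: π = [0.1455, 0.2391, 0.1613, 0.1250, 0.1653, 0.1639], E[r] = 1.2259, γ^t·E[r] = 0.070673, running G = 3.589984

G = 3.5900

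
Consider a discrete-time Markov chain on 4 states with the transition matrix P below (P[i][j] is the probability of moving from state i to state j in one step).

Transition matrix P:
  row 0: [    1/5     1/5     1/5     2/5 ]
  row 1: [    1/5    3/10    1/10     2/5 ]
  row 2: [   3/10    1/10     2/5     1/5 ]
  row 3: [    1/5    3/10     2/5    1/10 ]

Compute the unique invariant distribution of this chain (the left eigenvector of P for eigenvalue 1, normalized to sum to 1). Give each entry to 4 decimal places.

π = [0.2288, 0.2194, 0.2884, 0.2633]

Balance equations π_j = Σ_i π_i·P[i][j]:
  π_0 = 1/5·π_0 + 1/5·π_1 + 3/10·π_2 + 1/5·π_3
  π_1 = 1/5·π_0 + 3/10·π_1 + 1/10·π_2 + 3/10·π_3
  π_2 = 1/5·π_0 + 1/10·π_1 + 2/5·π_2 + 2/5·π_3
  normalize: π_0 + π_1 + π_2 + π_3 = 1
Solving the linear system gives exactly π = [73/319, 70/319, 92/319, 84/319].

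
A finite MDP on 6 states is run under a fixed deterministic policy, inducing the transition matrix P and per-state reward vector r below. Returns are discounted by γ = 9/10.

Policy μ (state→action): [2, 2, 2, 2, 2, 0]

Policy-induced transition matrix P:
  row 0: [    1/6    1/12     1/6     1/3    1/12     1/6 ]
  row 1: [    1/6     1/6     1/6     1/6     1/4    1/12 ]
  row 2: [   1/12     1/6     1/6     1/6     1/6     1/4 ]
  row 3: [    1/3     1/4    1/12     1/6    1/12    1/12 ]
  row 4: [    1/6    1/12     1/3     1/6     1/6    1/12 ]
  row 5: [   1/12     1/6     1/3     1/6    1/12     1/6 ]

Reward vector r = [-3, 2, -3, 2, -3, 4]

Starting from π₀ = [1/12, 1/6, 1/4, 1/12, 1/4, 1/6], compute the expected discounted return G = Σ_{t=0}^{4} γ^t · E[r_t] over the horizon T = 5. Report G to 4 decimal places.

t=0: π = [0.0833, 0.1667, 0.2500, 0.0833, 0.2500, 0.1667], E[r] = -0.5833, γ^t·E[r] = -0.583333, running G = -0.583333
t=1: π = [0.1458, 0.1458, 0.2292, 0.1806, 0.1528, 0.1458], E[r] = -0.3472, γ^t·E[r] = -0.312500, running G = -0.895833
t=2: π = [0.1655, 0.1568, 0.2014, 0.1910, 0.1395, 0.1458], E[r] = -0.2402, γ^t·E[r] = -0.194531, running G = -1.090365
t=3: π = [0.1696, 0.1572, 0.1983, 0.1943, 0.1379, 0.1428], E[r] = -0.2430, γ^t·E[r] = -0.177152, running G = -1.267517
t=4: π = [0.1706, 0.1572, 0.1973, 0.1949, 0.1375, 0.1424], E[r] = -0.2423, γ^t·E[r] = -0.158955, running G = -1.426472

G = -1.4265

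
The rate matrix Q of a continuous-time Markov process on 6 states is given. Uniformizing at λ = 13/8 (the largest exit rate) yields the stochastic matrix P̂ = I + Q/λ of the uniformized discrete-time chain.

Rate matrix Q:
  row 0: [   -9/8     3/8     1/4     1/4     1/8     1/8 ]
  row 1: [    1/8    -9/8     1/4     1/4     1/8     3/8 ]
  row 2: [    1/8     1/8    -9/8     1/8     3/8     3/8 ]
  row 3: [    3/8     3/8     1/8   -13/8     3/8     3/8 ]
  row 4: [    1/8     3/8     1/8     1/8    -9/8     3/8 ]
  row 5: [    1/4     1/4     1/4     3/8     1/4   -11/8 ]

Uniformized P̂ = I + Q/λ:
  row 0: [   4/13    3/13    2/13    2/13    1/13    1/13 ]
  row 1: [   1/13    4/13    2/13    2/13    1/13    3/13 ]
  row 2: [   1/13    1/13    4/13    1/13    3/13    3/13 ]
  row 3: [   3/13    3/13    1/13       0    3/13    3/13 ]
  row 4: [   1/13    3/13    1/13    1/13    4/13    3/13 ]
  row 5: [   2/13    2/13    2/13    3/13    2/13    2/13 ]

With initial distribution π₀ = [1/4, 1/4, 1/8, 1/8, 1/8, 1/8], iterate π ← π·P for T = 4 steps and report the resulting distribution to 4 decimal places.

π = [0.1444, 0.2080, 0.1548, 0.1243, 0.1749, 0.1936]

t=0: π = [0.2500, 0.2500, 0.1250, 0.1250, 0.1250, 0.1250]
t=1: π = [0.1635, 0.2212, 0.1538, 0.1250, 0.1538, 0.1827]
t=2: π = [0.1479, 0.2101, 0.1561, 0.1250, 0.1694, 0.1916]
t=3: π = [0.1450, 0.2082, 0.1552, 0.1243, 0.1740, 0.1933]
t=4: π = [0.1444, 0.2080, 0.1548, 0.1243, 0.1749, 0.1936]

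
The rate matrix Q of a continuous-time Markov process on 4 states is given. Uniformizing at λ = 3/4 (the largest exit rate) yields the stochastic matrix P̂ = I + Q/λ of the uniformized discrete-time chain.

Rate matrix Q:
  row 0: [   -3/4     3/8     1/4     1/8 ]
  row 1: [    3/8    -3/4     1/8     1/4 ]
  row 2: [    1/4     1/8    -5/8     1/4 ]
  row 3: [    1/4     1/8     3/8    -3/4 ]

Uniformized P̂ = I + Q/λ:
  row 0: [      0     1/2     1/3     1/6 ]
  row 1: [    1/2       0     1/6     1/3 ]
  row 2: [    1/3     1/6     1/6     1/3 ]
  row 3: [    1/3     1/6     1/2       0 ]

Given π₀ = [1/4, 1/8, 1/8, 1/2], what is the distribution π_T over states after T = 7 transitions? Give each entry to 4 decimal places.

t=0: π = [0.2500, 0.1250, 0.1250, 0.5000]
t=1: π = [0.2708, 0.2292, 0.3750, 0.1250]
t=2: π = [0.2813, 0.2188, 0.2535, 0.2465]
t=3: π = [0.2760, 0.2240, 0.2957, 0.2043]
t=4: π = [0.2786, 0.2214, 0.2808, 0.2192]
t=5: π = [0.2773, 0.2227, 0.2862, 0.2138]
t=6: π = [0.2780, 0.2220, 0.2842, 0.2158]
t=7: π = [0.2777, 0.2223, 0.2849, 0.2151]

π = [0.2777, 0.2223, 0.2849, 0.2151]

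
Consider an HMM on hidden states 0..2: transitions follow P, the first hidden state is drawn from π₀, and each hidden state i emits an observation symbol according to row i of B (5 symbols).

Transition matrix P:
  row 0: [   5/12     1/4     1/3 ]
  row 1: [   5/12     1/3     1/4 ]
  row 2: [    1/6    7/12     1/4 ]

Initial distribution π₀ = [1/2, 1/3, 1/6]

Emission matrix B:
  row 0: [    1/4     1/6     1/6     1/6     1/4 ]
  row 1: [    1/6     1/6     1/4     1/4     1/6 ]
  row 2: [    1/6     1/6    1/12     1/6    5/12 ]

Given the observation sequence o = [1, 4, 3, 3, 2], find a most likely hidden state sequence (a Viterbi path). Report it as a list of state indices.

path = [0, 2, 1, 1, 1]

t=0: δ = [8.333e-02, 5.556e-02, 2.778e-02]  (obs o_0=1)
t=1: δ = [8.681e-03, 3.472e-03, 1.157e-02]  ψ = [0, 0, 0]  (obs o_1=4)
t=2: δ = [6.028e-04, 1.688e-03, 4.823e-04]  ψ = [0, 2, 0]  (obs o_2=3)
t=3: δ = [1.172e-04, 1.407e-04, 7.033e-05]  ψ = [1, 1, 1]  (obs o_3=3)
t=4: δ = [9.768e-06, 1.172e-05, 3.256e-06]  ψ = [1, 1, 0]  (obs o_4=2)
backtrack: best end state = 1; path = [0, 2, 1, 1, 1]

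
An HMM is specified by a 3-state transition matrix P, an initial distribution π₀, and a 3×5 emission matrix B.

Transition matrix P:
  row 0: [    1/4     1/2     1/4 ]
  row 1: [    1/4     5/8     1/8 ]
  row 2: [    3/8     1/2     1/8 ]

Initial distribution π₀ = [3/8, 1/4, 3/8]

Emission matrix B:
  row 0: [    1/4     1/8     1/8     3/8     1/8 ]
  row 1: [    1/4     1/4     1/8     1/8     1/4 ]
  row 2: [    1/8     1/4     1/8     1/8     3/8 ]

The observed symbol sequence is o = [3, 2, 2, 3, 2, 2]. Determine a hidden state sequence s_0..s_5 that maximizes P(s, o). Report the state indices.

path = [0, 1, 1, 1, 1, 1]

t=0: δ = [1.406e-01, 3.125e-02, 4.688e-02]  (obs o_0=3)
t=1: δ = [4.395e-03, 8.789e-03, 4.395e-03]  ψ = [0, 0, 0]  (obs o_1=2)
t=2: δ = [2.747e-04, 6.866e-04, 1.373e-04]  ψ = [1, 1, 0]  (obs o_2=2)
t=3: δ = [6.437e-05, 5.364e-05, 1.073e-05]  ψ = [1, 1, 1]  (obs o_3=3)
t=4: δ = [2.012e-06, 4.191e-06, 2.012e-06]  ψ = [0, 1, 0]  (obs o_4=2)
t=5: δ = [1.310e-07, 3.274e-07, 6.548e-08]  ψ = [1, 1, 1]  (obs o_5=2)
backtrack: best end state = 1; path = [0, 1, 1, 1, 1, 1]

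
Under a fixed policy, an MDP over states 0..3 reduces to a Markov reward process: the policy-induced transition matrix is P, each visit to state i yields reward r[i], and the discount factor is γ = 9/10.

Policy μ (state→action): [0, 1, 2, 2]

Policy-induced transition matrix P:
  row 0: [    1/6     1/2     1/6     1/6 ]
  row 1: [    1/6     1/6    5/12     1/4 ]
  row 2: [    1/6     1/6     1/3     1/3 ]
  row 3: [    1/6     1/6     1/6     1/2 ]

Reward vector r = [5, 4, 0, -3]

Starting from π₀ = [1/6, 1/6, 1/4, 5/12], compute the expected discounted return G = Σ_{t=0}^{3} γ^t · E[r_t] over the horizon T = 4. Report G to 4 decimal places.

G = 1.8774

t=0: π = [0.1667, 0.1667, 0.2500, 0.4167], E[r] = 0.2500, γ^t·E[r] = 0.250000, running G = 0.250000
t=1: π = [0.1667, 0.2222, 0.2500, 0.3611], E[r] = 0.6389, γ^t·E[r] = 0.575000, running G = 0.825000
t=2: π = [0.1667, 0.2222, 0.2639, 0.3472], E[r] = 0.6806, γ^t·E[r] = 0.551250, running G = 1.376250
t=3: π = [0.1667, 0.2222, 0.2662, 0.3449], E[r] = 0.6875, γ^t·E[r] = 0.501188, running G = 1.877438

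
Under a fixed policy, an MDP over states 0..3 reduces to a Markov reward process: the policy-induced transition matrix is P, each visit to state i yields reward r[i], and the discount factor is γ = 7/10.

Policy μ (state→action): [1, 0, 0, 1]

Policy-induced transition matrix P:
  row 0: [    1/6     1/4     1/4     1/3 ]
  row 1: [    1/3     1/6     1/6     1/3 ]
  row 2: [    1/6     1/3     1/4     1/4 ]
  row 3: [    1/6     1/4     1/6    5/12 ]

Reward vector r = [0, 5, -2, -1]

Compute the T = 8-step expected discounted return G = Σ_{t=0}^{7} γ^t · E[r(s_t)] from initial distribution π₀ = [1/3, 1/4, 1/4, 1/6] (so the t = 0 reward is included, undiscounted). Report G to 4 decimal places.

G = 1.6288

t=0: π = [0.3333, 0.2500, 0.2500, 0.1667], E[r] = 0.5833, γ^t·E[r] = 0.583333, running G = 0.583333
t=1: π = [0.2083, 0.2500, 0.2153, 0.3264], E[r] = 0.4931, γ^t·E[r] = 0.345139, running G = 0.928472
t=2: π = [0.2083, 0.2471, 0.2020, 0.3426], E[r] = 0.4890, γ^t·E[r] = 0.239612, running G = 1.168084
t=3: π = [0.2079, 0.2462, 0.2009, 0.3451], E[r] = 0.4844, γ^t·E[r] = 0.166157, running G = 1.334242
t=4: π = [0.2077, 0.2462, 0.2007, 0.3453], E[r] = 0.4843, γ^t·E[r] = 0.116278, running G = 1.450520
t=5: π = [0.2077, 0.2462, 0.2007, 0.3454], E[r] = 0.4843, γ^t·E[r] = 0.081389, running G = 1.531908
t=6: π = [0.2077, 0.2462, 0.2007, 0.3454], E[r] = 0.4842, γ^t·E[r] = 0.056971, running G = 1.588880
t=7: π = [0.2077, 0.2462, 0.2007, 0.3454], E[r] = 0.4842, γ^t·E[r] = 0.039880, running G = 1.628760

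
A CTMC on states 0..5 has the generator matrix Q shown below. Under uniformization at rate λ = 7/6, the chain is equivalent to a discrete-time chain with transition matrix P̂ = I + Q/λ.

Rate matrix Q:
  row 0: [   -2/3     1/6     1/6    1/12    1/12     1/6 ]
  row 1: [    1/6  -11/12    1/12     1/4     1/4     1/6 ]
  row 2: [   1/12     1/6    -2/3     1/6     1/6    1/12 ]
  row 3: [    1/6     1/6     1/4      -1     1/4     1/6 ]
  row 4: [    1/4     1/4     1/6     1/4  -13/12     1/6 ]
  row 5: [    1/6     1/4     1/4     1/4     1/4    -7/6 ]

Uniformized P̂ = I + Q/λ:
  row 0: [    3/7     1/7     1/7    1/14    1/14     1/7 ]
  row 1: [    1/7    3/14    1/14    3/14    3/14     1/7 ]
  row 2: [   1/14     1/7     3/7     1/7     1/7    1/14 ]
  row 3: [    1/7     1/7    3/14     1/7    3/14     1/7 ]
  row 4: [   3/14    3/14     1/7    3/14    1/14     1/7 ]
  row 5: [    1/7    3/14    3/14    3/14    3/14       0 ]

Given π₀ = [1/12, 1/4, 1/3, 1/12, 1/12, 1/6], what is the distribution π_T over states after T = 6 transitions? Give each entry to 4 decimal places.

t=0: π = [0.0833, 0.2500, 0.3333, 0.0833, 0.0833, 0.1667]
t=1: π = [0.1488, 0.1786, 0.2381, 0.1726, 0.1667, 0.0952]
t=2: π = [0.1803, 0.1743, 0.2173, 0.1637, 0.1522, 0.1122]
t=3: π = [0.1897, 0.1742, 0.2122, 0.1613, 0.1513, 0.1113]
t=4: π = [0.1927, 0.1741, 0.2105, 0.1605, 0.1504, 0.1118]
t=5: π = [0.1936, 0.1740, 0.2100, 0.1603, 0.1502, 0.1118]
t=6: π = [0.1939, 0.1740, 0.2099, 0.1602, 0.1502, 0.1119]

π = [0.1939, 0.1740, 0.2099, 0.1602, 0.1502, 0.1119]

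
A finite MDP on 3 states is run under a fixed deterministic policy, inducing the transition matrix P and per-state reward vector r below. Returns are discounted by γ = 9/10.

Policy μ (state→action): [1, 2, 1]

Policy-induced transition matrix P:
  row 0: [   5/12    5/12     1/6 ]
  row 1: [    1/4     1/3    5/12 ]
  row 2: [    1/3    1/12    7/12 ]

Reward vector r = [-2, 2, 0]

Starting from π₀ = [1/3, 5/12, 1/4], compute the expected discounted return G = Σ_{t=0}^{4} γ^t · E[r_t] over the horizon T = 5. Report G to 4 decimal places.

t=0: π = [0.3333, 0.4167, 0.2500], E[r] = 0.1667, γ^t·E[r] = 0.166667, running G = 0.166667
t=1: π = [0.3264, 0.2986, 0.3750], E[r] = -0.0556, γ^t·E[r] = -0.050000, running G = 0.116667
t=2: π = [0.3356, 0.2668, 0.3976], E[r] = -0.1377, γ^t·E[r] = -0.111563, running G = 0.005104
t=3: π = [0.3391, 0.2619, 0.3990], E[r] = -0.1543, γ^t·E[r] = -0.112500, running G = -0.107396
t=4: π = [0.3398, 0.2618, 0.3984], E[r] = -0.1559, γ^t·E[r] = -0.102257, running G = -0.209653

G = -0.2097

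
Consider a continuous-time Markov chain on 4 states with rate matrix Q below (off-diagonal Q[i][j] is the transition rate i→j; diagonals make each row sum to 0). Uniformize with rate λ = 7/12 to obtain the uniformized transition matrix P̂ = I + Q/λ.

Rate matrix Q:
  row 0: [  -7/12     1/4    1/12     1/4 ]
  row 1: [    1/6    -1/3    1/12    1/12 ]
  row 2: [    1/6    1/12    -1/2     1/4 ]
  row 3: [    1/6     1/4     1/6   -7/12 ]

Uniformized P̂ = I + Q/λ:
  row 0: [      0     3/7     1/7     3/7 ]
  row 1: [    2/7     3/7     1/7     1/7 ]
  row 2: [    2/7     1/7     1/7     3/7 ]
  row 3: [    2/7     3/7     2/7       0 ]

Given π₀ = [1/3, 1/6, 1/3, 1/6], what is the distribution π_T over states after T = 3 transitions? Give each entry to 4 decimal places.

π = [0.2196, 0.3751, 0.1715, 0.2337]

t=0: π = [0.3333, 0.1667, 0.3333, 0.1667]
t=1: π = [0.1905, 0.3333, 0.1667, 0.3095]
t=2: π = [0.2313, 0.3810, 0.1871, 0.2007]
t=3: π = [0.2196, 0.3751, 0.1715, 0.2337]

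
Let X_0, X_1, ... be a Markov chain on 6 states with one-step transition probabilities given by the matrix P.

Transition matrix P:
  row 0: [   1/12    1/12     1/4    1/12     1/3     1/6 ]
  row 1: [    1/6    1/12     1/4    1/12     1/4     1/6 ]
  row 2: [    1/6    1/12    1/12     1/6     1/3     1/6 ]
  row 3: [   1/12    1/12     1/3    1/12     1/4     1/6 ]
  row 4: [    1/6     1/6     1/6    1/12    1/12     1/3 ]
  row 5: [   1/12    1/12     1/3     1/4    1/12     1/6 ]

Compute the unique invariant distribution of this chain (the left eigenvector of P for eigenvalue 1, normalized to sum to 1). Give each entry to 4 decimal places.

Balance equations π_j = Σ_i π_i·P[i][j]:
  π_0 = 1/12·π_0 + 1/6·π_1 + 1/6·π_2 + 1/12·π_3 + 1/6·π_4 + 1/12·π_5
  π_1 = 1/12·π_0 + 1/12·π_1 + 1/12·π_2 + 1/12·π_3 + 1/6·π_4 + 1/12·π_5
  π_2 = 1/4·π_0 + 1/4·π_1 + 1/12·π_2 + 1/3·π_3 + 1/6·π_4 + 1/3·π_5
  π_3 = 1/12·π_0 + 1/12·π_1 + 1/6·π_2 + 1/12·π_3 + 1/12·π_4 + 1/4·π_5
  π_4 = 1/3·π_0 + 1/4·π_1 + 1/3·π_2 + 1/4·π_3 + 1/12·π_4 + 1/12·π_5
  normalize: π_0 + π_1 + π_2 + π_3 + π_4 + π_5 = 1
Solving the linear system gives exactly π = [160/1251, 631/6255, 1397/6255, 848/6255, 439/2085, 1262/6255].

π = [0.1279, 0.1009, 0.2233, 0.1356, 0.2106, 0.2018]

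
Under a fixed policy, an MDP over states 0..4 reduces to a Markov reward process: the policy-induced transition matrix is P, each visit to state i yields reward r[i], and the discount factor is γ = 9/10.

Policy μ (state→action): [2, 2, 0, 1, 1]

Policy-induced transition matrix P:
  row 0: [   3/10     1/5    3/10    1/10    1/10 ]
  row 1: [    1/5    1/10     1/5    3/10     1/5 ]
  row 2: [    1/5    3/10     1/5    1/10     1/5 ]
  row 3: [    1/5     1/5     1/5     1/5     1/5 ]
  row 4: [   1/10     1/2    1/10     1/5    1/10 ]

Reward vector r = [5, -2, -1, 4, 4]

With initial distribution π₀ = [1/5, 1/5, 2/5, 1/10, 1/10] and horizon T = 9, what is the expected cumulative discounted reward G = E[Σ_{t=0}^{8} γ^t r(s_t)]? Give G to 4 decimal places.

t=0: π = [0.2000, 0.2000, 0.4000, 0.1000, 0.1000], E[r] = 1.0000, γ^t·E[r] = 1.000000, running G = 1.000000
t=1: π = [0.2100, 0.2500, 0.2100, 0.1600, 0.1700], E[r] = 1.6600, γ^t·E[r] = 1.494000, running G = 2.494000
t=2: π = [0.2040, 0.2470, 0.2040, 0.1830, 0.1620], E[r] = 1.7020, γ^t·E[r] = 1.378620, running G = 3.872620
t=3: π = [0.2042, 0.2443, 0.2042, 0.1839, 0.1634], E[r] = 1.7174, γ^t·E[r] = 1.251985, running G = 5.124605
t=4: π = [0.2041, 0.2450, 0.2041, 0.1836, 0.1632], E[r] = 1.7136, γ^t·E[r] = 1.124306, running G = 6.248911
t=5: π = [0.2041, 0.2449, 0.2041, 0.1837, 0.1633], E[r] = 1.7144, γ^t·E[r] = 1.012330, running G = 7.261241
t=6: π = [0.2041, 0.2449, 0.2041, 0.1837, 0.1633], E[r] = 1.7143, γ^t·E[r] = 0.911032, running G = 8.172273
t=7: π = [0.2041, 0.2449, 0.2041, 0.1837, 0.1633], E[r] = 1.7143, γ^t·E[r] = 0.819939, running G = 8.992212
t=8: π = [0.2041, 0.2449, 0.2041, 0.1837, 0.1633], E[r] = 1.7143, γ^t·E[r] = 0.737944, running G = 9.730156

G = 9.7302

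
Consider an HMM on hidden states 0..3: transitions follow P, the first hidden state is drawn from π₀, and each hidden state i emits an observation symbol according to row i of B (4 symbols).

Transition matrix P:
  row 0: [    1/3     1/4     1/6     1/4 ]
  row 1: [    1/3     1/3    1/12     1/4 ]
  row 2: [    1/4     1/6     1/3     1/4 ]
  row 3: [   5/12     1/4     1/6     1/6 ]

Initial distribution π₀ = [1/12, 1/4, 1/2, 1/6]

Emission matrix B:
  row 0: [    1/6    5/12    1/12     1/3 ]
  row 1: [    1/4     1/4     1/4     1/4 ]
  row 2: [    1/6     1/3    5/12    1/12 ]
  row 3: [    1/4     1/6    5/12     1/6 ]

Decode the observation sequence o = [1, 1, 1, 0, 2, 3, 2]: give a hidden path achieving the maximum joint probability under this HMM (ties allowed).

t=0: δ = [3.472e-02, 6.250e-02, 1.667e-01, 2.778e-02]  (obs o_0=1)
t=1: δ = [1.736e-02, 6.944e-03, 1.852e-02, 6.944e-03]  ψ = [2, 2, 2, 2]  (obs o_1=1)
t=2: δ = [2.411e-03, 1.085e-03, 2.058e-03, 7.716e-04]  ψ = [0, 0, 2, 2]  (obs o_2=1)
t=3: δ = [1.340e-04, 1.507e-04, 1.143e-04, 1.507e-04]  ψ = [0, 0, 2, 0]  (obs o_3=0)
t=4: δ = [5.233e-06, 1.256e-05, 1.588e-05, 1.570e-05]  ψ = [3, 1, 2, 1]  (obs o_4=2)
t=5: δ = [2.180e-06, 1.047e-06, 4.410e-07, 6.615e-07]  ψ = [3, 1, 2, 2]  (obs o_5=3)
t=6: δ = [6.056e-08, 1.363e-07, 1.514e-07, 2.271e-07]  ψ = [0, 0, 0, 0]  (obs o_6=2)
backtrack: best end state = 3; path = [2, 0, 0, 1, 3, 0, 3]

path = [2, 0, 0, 1, 3, 0, 3]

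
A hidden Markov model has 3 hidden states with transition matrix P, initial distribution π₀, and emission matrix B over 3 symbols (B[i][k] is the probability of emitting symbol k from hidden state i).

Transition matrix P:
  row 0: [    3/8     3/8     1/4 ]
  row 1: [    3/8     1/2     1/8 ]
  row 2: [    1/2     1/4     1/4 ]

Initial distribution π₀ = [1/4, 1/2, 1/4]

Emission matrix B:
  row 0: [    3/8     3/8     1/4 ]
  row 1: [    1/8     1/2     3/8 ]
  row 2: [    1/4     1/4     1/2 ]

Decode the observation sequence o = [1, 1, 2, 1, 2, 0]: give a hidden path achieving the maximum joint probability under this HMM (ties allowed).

path = [1, 1, 1, 1, 1, 0]

t=0: δ = [9.375e-02, 2.500e-01, 6.250e-02]  (obs o_0=1)
t=1: δ = [3.516e-02, 6.250e-02, 7.812e-03]  ψ = [1, 1, 1]  (obs o_1=1)
t=2: δ = [5.859e-03, 1.172e-02, 4.395e-03]  ψ = [1, 1, 0]  (obs o_2=2)
t=3: δ = [1.648e-03, 2.930e-03, 3.662e-04]  ψ = [1, 1, 0]  (obs o_3=1)
t=4: δ = [2.747e-04, 5.493e-04, 2.060e-04]  ψ = [1, 1, 0]  (obs o_4=2)
t=5: δ = [7.725e-05, 3.433e-05, 1.717e-05]  ψ = [1, 1, 0]  (obs o_5=0)
backtrack: best end state = 0; path = [1, 1, 1, 1, 1, 0]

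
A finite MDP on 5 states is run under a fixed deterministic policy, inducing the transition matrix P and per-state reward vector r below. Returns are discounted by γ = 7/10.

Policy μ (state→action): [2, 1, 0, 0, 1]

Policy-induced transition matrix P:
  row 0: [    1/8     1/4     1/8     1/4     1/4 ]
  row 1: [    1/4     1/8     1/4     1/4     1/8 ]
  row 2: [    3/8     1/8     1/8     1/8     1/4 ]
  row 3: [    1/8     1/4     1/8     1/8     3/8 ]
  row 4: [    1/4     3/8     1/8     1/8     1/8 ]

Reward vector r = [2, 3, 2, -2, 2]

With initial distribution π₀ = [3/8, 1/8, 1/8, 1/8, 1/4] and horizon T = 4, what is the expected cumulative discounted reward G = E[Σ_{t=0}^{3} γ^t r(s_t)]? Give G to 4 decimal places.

G = 3.9272

t=0: π = [0.3750, 0.1250, 0.1250, 0.1250, 0.2500], E[r] = 1.6250, γ^t·E[r] = 1.625000, running G = 1.625000
t=1: π = [0.2031, 0.2500, 0.1406, 0.1875, 0.2188], E[r] = 1.5000, γ^t·E[r] = 1.050000, running G = 2.675000
t=2: π = [0.2188, 0.2285, 0.1563, 0.1816, 0.2148], E[r] = 1.5020, γ^t·E[r] = 0.735957, running G = 3.410957
t=3: π = [0.2195, 0.2288, 0.1536, 0.1809, 0.2173], E[r] = 1.5051, γ^t·E[r] = 0.516259, running G = 3.927216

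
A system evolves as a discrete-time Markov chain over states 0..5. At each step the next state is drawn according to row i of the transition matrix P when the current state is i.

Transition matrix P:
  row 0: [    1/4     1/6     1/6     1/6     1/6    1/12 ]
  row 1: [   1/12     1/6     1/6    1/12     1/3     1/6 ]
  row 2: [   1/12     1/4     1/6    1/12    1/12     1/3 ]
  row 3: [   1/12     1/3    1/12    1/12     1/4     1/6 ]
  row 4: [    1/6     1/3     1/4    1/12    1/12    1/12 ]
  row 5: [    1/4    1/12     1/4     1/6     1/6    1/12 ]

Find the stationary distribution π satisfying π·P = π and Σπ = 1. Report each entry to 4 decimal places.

Balance equations π_j = Σ_i π_i·P[i][j]:
  π_0 = 1/4·π_0 + 1/12·π_1 + 1/12·π_2 + 1/12·π_3 + 1/6·π_4 + 1/4·π_5
  π_1 = 1/6·π_0 + 1/6·π_1 + 1/4·π_2 + 1/3·π_3 + 1/3·π_4 + 1/12·π_5
  π_2 = 1/6·π_0 + 1/6·π_1 + 1/6·π_2 + 1/12·π_3 + 1/4·π_4 + 1/4·π_5
  π_3 = 1/6·π_0 + 1/12·π_1 + 1/12·π_2 + 1/12·π_3 + 1/12·π_4 + 1/6·π_5
  π_4 = 1/6·π_0 + 1/3·π_1 + 1/12·π_2 + 1/4·π_3 + 1/12·π_4 + 1/6·π_5
  normalize: π_0 + π_1 + π_2 + π_3 + π_4 + π_5 = 1
Solving the linear system gives exactly π = [21442/143393, 31180/143393, 26641/143393, 15612/143393, 26009/143393, 22509/143393].

π = [0.1495, 0.2174, 0.1858, 0.1089, 0.1814, 0.1570]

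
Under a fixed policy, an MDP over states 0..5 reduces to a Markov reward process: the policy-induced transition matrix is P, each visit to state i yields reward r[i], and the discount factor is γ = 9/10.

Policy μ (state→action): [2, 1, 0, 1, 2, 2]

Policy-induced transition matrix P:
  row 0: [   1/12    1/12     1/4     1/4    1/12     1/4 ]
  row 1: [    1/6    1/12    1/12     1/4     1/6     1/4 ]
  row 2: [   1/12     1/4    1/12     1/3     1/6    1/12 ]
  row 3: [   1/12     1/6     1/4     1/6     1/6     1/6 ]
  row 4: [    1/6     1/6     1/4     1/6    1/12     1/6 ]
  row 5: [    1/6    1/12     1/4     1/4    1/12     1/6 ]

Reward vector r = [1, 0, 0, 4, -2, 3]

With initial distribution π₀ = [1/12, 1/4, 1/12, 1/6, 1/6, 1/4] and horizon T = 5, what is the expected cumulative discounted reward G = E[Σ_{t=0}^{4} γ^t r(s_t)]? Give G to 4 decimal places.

G = 5.2980

t=0: π = [0.0833, 0.2500, 0.0833, 0.1667, 0.1667, 0.2500], E[r] = 1.1667, γ^t·E[r] = 1.166667, running G = 1.166667
t=1: π = [0.1389, 0.1250, 0.1944, 0.2292, 0.1250, 0.1875], E[r] = 1.3681, γ^t·E[r] = 1.231250, running G = 2.397917
t=2: π = [0.1198, 0.1453, 0.1968, 0.2367, 0.1291, 0.1725], E[r] = 1.3258, γ^t·E[r] = 1.073906, running G = 3.471823
t=3: π = [0.1206, 0.1466, 0.1930, 0.2359, 0.1316, 0.1724], E[r] = 1.3182, γ^t·E[r] = 0.960961, running G = 4.432784
t=4: π = [0.1209, 0.1461, 0.1934, 0.2355, 0.1313, 0.1728], E[r] = 1.3187, γ^t·E[r] = 0.865181, running G = 5.297965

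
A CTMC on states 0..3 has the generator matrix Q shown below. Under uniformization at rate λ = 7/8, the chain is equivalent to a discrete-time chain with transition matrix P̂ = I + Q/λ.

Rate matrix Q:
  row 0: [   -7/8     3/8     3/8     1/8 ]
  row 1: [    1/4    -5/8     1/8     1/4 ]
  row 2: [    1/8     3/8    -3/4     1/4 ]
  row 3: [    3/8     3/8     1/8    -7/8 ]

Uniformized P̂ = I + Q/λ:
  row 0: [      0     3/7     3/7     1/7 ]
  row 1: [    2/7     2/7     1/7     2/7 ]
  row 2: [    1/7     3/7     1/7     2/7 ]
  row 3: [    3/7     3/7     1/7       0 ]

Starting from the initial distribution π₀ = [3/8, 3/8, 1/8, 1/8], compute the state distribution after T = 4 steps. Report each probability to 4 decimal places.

t=0: π = [0.3750, 0.3750, 0.1250, 0.1250]
t=1: π = [0.1786, 0.3750, 0.2500, 0.1964]
t=2: π = [0.2270, 0.3750, 0.1939, 0.2041]
t=3: π = [0.2223, 0.3750, 0.2077, 0.1950]
t=4: π = [0.2204, 0.3750, 0.2064, 0.1983]

π = [0.2204, 0.3750, 0.2064, 0.1983]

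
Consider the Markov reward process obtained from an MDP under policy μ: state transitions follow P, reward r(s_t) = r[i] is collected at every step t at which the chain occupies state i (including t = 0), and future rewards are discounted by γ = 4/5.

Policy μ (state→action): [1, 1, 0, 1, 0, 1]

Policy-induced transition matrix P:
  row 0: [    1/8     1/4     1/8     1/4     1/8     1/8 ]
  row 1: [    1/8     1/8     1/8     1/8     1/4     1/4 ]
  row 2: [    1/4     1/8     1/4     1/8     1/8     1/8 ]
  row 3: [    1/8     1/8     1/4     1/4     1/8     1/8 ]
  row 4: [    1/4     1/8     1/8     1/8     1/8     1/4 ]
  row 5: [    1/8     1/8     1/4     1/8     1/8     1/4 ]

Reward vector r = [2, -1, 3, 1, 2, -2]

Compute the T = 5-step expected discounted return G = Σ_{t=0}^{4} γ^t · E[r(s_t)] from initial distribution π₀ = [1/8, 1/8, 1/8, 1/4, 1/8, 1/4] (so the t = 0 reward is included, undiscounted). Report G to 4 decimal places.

t=0: π = [0.1250, 0.1250, 0.1250, 0.2500, 0.1250, 0.2500], E[r] = 0.5000, γ^t·E[r] = 0.500000, running G = 0.500000
t=1: π = [0.1563, 0.1406, 0.2031, 0.1719, 0.1406, 0.1875], E[r] = 0.8594, γ^t·E[r] = 0.687500, running G = 1.187500
t=2: π = [0.1680, 0.1445, 0.1953, 0.1660, 0.1426, 0.1836], E[r] = 0.8613, γ^t·E[r] = 0.551250, running G = 1.738750
t=3: π = [0.1672, 0.1460, 0.1931, 0.1667, 0.1431, 0.1838], E[r] = 0.8530, γ^t·E[r] = 0.436750, running G = 2.175500
t=4: π = [0.1670, 0.1459, 0.1930, 0.1667, 0.1432, 0.1841], E[r] = 0.8521, γ^t·E[r] = 0.349000, running G = 2.524500

G = 2.5245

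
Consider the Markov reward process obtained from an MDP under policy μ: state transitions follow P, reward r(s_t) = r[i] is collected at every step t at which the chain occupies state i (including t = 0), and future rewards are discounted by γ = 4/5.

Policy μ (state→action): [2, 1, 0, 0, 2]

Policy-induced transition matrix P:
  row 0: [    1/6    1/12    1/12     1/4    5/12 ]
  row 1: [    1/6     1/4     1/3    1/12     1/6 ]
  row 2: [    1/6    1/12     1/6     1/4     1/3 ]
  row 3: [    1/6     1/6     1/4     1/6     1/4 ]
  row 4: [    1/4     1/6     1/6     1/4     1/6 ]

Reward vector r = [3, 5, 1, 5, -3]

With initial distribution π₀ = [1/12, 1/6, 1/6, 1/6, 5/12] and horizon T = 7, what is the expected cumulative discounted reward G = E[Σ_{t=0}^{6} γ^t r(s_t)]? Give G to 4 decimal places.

t=0: π = [0.0833, 0.1667, 0.1667, 0.1667, 0.4167], E[r] = 0.8333, γ^t·E[r] = 0.833333, running G = 0.833333
t=1: π = [0.2014, 0.1597, 0.2014, 0.2083, 0.2292], E[r] = 1.9583, γ^t·E[r] = 1.566667, running G = 2.400000
t=2: π = [0.1858, 0.1464, 0.1939, 0.2060, 0.2679], E[r] = 1.7095, γ^t·E[r] = 1.094074, running G = 3.494074
t=3: π = [0.1890, 0.1472, 0.1928, 0.2084, 0.2626], E[r] = 1.7503, γ^t·E[r] = 0.896148, running G = 4.390222
t=4: π = [0.1885, 0.1471, 0.1928, 0.2081, 0.2634], E[r] = 1.7443, γ^t·E[r] = 0.714472, running G = 5.104695
t=5: π = [0.1886, 0.1471, 0.1928, 0.2081, 0.2633], E[r] = 1.7452, γ^t·E[r] = 0.571881, running G = 5.676576
t=6: π = [0.1886, 0.1471, 0.1928, 0.2081, 0.2633], E[r] = 1.7451, γ^t·E[r] = 0.457468, running G = 6.134043

G = 6.1340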